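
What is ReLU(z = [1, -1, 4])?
h = [1, 0, 4]

ReLU applied element-wise: max(0,1)=1, max(0,-1)=0, max(0,4)=4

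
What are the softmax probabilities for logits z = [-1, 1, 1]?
p = [0.0634, 0.4683, 0.4683]

exp(z) = [0.3679, 2.718, 2.718]
Sum = 5.804
p = [0.0634, 0.4683, 0.4683]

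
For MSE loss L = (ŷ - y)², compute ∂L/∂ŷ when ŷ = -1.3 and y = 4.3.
∂L/∂ŷ = -11.2

∂L/∂ŷ = 2(ŷ - y) = 2(-1.3 - 4.3) = 2(-5.6) = -11.2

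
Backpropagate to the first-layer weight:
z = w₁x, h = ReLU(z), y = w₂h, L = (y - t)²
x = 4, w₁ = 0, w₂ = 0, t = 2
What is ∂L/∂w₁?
∂L/∂w₁ = 0

Forward pass:
z = w₁x = 0×4 = 0
h = ReLU(0) = 0
y = w₂h = 0×0 = 0

Backward pass:
∂L/∂y = 2(y - t) = 2(0 - 2) = -4
∂y/∂h = w₂ = 0
∂h/∂z = 0 (ReLU derivative)
∂z/∂w₁ = x = 4

∂L/∂w₁ = -4 × 0 × 0 × 4 = 0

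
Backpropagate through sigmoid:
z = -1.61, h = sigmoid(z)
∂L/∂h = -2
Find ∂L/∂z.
∂L/∂z = -0.2777

σ(-1.61) = 0.1666
σ'(-1.61) = σ(-1.61)(1 - σ(-1.61)) = 0.1666 × 0.8334 = 0.1388
∂L/∂z = ∂L/∂h · σ'(z) = -2 × 0.1388 = -0.2777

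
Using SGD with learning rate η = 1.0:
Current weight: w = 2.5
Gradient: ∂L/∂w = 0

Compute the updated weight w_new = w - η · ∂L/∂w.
w_new = 2.5

w_new = w - η·∂L/∂w = 2.5 - 1.0×(0) = 2.5 - (0) = 2.5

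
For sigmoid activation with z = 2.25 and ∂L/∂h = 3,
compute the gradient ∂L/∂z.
∂L/∂z = 0.2588

σ(2.25) = 0.9047
σ'(2.25) = σ(2.25)(1 - σ(2.25)) = 0.9047 × 0.09535 = 0.08626
∂L/∂z = ∂L/∂h · σ'(z) = 3 × 0.08626 = 0.2588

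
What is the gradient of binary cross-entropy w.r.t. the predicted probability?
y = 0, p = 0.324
∂L/∂p = 1.479

∂L/∂p = -y/p + (1-y)/(1-p) = 0 + 1/0.676 = 1.479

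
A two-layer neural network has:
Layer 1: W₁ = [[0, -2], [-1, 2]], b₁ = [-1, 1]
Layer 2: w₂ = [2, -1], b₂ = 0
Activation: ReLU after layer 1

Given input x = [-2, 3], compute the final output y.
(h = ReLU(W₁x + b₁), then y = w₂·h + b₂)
y = -9

Layer 1 pre-activation: z₁ = [-7, 9]
After ReLU: h = [0, 9]
Layer 2 output: y = 2×0 + -1×9 + 0 = -9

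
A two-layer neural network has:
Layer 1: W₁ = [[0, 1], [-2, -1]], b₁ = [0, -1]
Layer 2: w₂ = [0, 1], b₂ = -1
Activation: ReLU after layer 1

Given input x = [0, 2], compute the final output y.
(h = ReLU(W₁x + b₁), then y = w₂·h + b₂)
y = -1

Layer 1 pre-activation: z₁ = [2, -3]
After ReLU: h = [2, 0]
Layer 2 output: y = 0×2 + 1×0 + -1 = -1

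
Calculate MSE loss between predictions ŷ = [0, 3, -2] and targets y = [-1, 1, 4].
MSE = 13.67

MSE = (1/3)((0--1)² + (3-1)² + (-2-4)²) = (1/3)(1 + 4 + 36) = 13.67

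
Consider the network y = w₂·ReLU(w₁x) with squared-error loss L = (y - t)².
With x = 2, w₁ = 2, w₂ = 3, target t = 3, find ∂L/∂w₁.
∂L/∂w₁ = 108

Forward pass:
z = w₁x = 2×2 = 4
h = ReLU(4) = 4
y = w₂h = 3×4 = 12

Backward pass:
∂L/∂y = 2(y - t) = 2(12 - 3) = 18
∂y/∂h = w₂ = 3
∂h/∂z = 1 (ReLU derivative)
∂z/∂w₁ = x = 2

∂L/∂w₁ = 18 × 3 × 1 × 2 = 108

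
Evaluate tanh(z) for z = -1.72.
-0.9379

tanh(-1.72) = (e^(-1.72) - e^(1.72))/(e^(-1.72) + e^(1.72)) = -0.9379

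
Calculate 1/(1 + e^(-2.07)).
0.888

sigmoid(2.07) = 1/(1 + e^(-2.07)) = 1/(1 + 0.1262) = 0.888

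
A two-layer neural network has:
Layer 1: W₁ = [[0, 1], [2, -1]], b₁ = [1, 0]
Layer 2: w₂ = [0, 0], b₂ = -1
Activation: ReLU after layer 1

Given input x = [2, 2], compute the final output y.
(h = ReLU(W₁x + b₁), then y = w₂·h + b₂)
y = -1

Layer 1 pre-activation: z₁ = [3, 2]
After ReLU: h = [3, 2]
Layer 2 output: y = 0×3 + 0×2 + -1 = -1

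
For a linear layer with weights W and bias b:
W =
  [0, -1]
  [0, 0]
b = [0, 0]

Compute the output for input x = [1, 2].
y = [-2, 0]

Wx = [0×1 + -1×2, 0×1 + 0×2]
   = [-2, 0]
y = Wx + b = [-2 + 0, 0 + 0] = [-2, 0]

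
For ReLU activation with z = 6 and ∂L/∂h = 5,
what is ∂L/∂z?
∂L/∂z = 5

h = ReLU(6) = 6
Since z > 0: ∂h/∂z = 1
∂L/∂z = ∂L/∂h · ∂h/∂z = 5 × 1 = 5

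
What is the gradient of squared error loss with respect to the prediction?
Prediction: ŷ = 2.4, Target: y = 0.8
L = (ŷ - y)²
∂L/∂ŷ = 3.2

∂L/∂ŷ = 2(ŷ - y) = 2(2.4 - 0.8) = 2(1.6) = 3.2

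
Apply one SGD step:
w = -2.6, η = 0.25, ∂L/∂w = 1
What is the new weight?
w_new = -2.85

w_new = w - η·∂L/∂w = -2.6 - 0.25×(1) = -2.6 - (0.25) = -2.85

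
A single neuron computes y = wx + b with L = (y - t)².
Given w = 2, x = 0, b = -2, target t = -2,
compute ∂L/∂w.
∂L/∂w = 0

y = wx + b = (2)(0) + -2 = -2
∂L/∂y = 2(y - t) = 2(-2 - -2) = 0
∂y/∂w = x = 0
∂L/∂w = ∂L/∂y · ∂y/∂w = 0 × 0 = 0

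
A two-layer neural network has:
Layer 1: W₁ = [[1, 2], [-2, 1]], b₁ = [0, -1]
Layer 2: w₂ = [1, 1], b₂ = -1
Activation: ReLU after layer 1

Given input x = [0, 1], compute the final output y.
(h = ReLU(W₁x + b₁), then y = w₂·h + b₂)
y = 1

Layer 1 pre-activation: z₁ = [2, 0]
After ReLU: h = [2, 0]
Layer 2 output: y = 1×2 + 1×0 + -1 = 1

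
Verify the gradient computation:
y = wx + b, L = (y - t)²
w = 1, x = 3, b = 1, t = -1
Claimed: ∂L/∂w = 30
Correct

y = (1)(3) + 1 = 4
∂L/∂y = 2(y - t) = 2(4 - -1) = 10
∂y/∂w = x = 3
∂L/∂w = 10 × 3 = 30

Claimed value: 30
Correct: The correct gradient is 30.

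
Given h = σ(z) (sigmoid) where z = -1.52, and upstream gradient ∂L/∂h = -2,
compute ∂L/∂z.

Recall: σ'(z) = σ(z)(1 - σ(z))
∂L/∂z = -0.2945

σ(-1.52) = 0.1795
σ'(-1.52) = σ(-1.52)(1 - σ(-1.52)) = 0.1795 × 0.8205 = 0.1473
∂L/∂z = ∂L/∂h · σ'(z) = -2 × 0.1473 = -0.2945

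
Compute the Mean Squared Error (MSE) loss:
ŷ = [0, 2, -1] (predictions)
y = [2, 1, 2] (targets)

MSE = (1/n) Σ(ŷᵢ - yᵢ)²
MSE = 4.667

MSE = (1/3)((0-2)² + (2-1)² + (-1-2)²) = (1/3)(4 + 1 + 9) = 4.667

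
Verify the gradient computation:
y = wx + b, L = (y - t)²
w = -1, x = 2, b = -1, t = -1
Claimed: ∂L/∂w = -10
Incorrect

y = (-1)(2) + -1 = -3
∂L/∂y = 2(y - t) = 2(-3 - -1) = -4
∂y/∂w = x = 2
∂L/∂w = -4 × 2 = -8

Claimed value: -10
Incorrect: The correct gradient is -8.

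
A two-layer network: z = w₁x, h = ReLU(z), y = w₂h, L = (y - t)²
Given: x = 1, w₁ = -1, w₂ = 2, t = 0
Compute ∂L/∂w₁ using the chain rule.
∂L/∂w₁ = 0

Forward pass:
z = w₁x = -1×1 = -1
h = ReLU(-1) = 0
y = w₂h = 2×0 = 0

Backward pass:
∂L/∂y = 2(y - t) = 2(0 - 0) = 0
∂y/∂h = w₂ = 2
∂h/∂z = 0 (ReLU derivative)
∂z/∂w₁ = x = 1

∂L/∂w₁ = 0 × 2 × 0 × 1 = 0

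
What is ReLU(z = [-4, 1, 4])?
h = [0, 1, 4]

ReLU applied element-wise: max(0,-4)=0, max(0,1)=1, max(0,4)=4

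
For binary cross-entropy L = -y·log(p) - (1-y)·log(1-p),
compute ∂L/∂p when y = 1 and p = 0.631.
∂L/∂p = -1.585

∂L/∂p = -y/p + (1-y)/(1-p) = -1/0.631 + 0 = -1.585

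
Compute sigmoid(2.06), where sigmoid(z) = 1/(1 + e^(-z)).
0.887

sigmoid(2.06) = 1/(1 + e^(-2.06)) = 1/(1 + 0.1275) = 0.887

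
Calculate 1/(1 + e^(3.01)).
0.04698

sigmoid(-3.01) = 1/(1 + e^(3.01)) = 1/(1 + 20.29) = 0.04698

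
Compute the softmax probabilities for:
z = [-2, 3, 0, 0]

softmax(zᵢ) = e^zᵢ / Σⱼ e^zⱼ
p = [0.0061, 0.9039, 0.045, 0.045]

exp(z) = [0.1353, 20.09, 1, 1]
Sum = 22.22
p = [0.0061, 0.9039, 0.045, 0.045]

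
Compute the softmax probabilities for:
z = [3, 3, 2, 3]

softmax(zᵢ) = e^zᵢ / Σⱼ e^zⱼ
p = [0.2969, 0.2969, 0.1092, 0.2969]

exp(z) = [20.09, 20.09, 7.389, 20.09]
Sum = 67.65
p = [0.2969, 0.2969, 0.1092, 0.2969]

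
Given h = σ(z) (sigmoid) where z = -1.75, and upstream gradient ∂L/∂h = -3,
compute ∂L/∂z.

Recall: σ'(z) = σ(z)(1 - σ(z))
∂L/∂z = -0.3784

σ(-1.75) = 0.148
σ'(-1.75) = σ(-1.75)(1 - σ(-1.75)) = 0.148 × 0.852 = 0.1261
∂L/∂z = ∂L/∂h · σ'(z) = -3 × 0.1261 = -0.3784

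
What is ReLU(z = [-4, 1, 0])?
h = [0, 1, 0]

ReLU applied element-wise: max(0,-4)=0, max(0,1)=1, max(0,0)=0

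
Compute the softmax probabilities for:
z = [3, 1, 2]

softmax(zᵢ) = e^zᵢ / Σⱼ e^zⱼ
p = [0.6652, 0.09, 0.2447]

exp(z) = [20.09, 2.718, 7.389]
Sum = 30.19
p = [0.6652, 0.09, 0.2447]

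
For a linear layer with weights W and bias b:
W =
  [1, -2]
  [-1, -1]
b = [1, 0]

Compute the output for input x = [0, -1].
y = [3, 1]

Wx = [1×0 + -2×-1, -1×0 + -1×-1]
   = [2, 1]
y = Wx + b = [2 + 1, 1 + 0] = [3, 1]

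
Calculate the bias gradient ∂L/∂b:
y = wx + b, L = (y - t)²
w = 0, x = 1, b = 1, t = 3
∂L/∂b = -4

y = wx + b = (0)(1) + 1 = 1
∂L/∂y = 2(y - t) = 2(1 - 3) = -4
∂y/∂b = 1
∂L/∂b = ∂L/∂y · ∂y/∂b = -4 × 1 = -4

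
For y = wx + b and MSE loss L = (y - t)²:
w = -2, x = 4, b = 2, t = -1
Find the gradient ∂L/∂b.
∂L/∂b = -10

y = wx + b = (-2)(4) + 2 = -6
∂L/∂y = 2(y - t) = 2(-6 - -1) = -10
∂y/∂b = 1
∂L/∂b = ∂L/∂y · ∂y/∂b = -10 × 1 = -10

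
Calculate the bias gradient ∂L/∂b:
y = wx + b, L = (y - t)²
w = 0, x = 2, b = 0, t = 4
∂L/∂b = -8

y = wx + b = (0)(2) + 0 = 0
∂L/∂y = 2(y - t) = 2(0 - 4) = -8
∂y/∂b = 1
∂L/∂b = ∂L/∂y · ∂y/∂b = -8 × 1 = -8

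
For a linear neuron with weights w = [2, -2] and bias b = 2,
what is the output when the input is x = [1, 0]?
y = 4

y = (2)(1) + (-2)(0) + 2 = 4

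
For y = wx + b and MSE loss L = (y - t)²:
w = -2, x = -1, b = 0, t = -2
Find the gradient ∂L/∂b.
∂L/∂b = 8

y = wx + b = (-2)(-1) + 0 = 2
∂L/∂y = 2(y - t) = 2(2 - -2) = 8
∂y/∂b = 1
∂L/∂b = ∂L/∂y · ∂y/∂b = 8 × 1 = 8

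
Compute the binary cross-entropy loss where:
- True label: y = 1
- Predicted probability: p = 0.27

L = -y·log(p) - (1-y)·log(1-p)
L = 1.309

L = -1·log(0.27) - 0·log(0.73) = -log(0.27) = 1.309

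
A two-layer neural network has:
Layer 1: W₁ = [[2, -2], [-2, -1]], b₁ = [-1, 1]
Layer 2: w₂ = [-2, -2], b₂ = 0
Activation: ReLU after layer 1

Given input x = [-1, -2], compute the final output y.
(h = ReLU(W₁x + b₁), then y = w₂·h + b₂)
y = -12

Layer 1 pre-activation: z₁ = [1, 5]
After ReLU: h = [1, 5]
Layer 2 output: y = -2×1 + -2×5 + 0 = -12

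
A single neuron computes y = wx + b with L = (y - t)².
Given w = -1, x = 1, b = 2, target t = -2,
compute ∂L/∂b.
∂L/∂b = 6

y = wx + b = (-1)(1) + 2 = 1
∂L/∂y = 2(y - t) = 2(1 - -2) = 6
∂y/∂b = 1
∂L/∂b = ∂L/∂y · ∂y/∂b = 6 × 1 = 6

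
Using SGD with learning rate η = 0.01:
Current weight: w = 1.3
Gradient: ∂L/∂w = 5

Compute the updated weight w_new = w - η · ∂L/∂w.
w_new = 1.25

w_new = w - η·∂L/∂w = 1.3 - 0.01×(5) = 1.3 - (0.05) = 1.25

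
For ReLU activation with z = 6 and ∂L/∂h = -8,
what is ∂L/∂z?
∂L/∂z = -8

h = ReLU(6) = 6
Since z > 0: ∂h/∂z = 1
∂L/∂z = ∂L/∂h · ∂h/∂z = -8 × 1 = -8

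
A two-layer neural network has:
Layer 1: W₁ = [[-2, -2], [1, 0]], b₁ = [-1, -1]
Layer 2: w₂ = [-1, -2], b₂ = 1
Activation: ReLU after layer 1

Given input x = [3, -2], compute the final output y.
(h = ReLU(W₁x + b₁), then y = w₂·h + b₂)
y = -3

Layer 1 pre-activation: z₁ = [-3, 2]
After ReLU: h = [0, 2]
Layer 2 output: y = -1×0 + -2×2 + 1 = -3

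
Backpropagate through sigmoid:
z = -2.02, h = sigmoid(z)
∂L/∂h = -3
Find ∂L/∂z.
∂L/∂z = -0.3102

σ(-2.02) = 0.1171
σ'(-2.02) = σ(-2.02)(1 - σ(-2.02)) = 0.1171 × 0.8829 = 0.1034
∂L/∂z = ∂L/∂h · σ'(z) = -3 × 0.1034 = -0.3102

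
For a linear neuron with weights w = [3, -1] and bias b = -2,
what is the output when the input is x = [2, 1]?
y = 3

y = (3)(2) + (-1)(1) + -2 = 3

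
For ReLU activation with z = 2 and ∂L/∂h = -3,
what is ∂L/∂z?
∂L/∂z = -3

h = ReLU(2) = 2
Since z > 0: ∂h/∂z = 1
∂L/∂z = ∂L/∂h · ∂h/∂z = -3 × 1 = -3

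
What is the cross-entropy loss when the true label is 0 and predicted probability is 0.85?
L = 1.897

L = -0·log(0.85) - 1·log(0.15) = -log(0.15) = 1.897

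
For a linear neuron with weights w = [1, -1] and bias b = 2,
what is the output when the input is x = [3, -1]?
y = 6

y = (1)(3) + (-1)(-1) + 2 = 6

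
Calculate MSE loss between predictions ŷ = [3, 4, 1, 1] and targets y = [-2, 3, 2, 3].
MSE = 7.75

MSE = (1/4)((3--2)² + (4-3)² + (1-2)² + (1-3)²) = (1/4)(25 + 1 + 1 + 4) = 7.75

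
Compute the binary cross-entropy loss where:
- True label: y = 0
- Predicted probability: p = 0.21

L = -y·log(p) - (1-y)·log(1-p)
L = 0.2357

L = -0·log(0.21) - 1·log(0.79) = -log(0.79) = 0.2357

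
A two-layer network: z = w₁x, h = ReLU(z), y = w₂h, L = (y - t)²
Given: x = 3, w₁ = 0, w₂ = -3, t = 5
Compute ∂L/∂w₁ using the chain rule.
∂L/∂w₁ = 0

Forward pass:
z = w₁x = 0×3 = 0
h = ReLU(0) = 0
y = w₂h = -3×0 = 0

Backward pass:
∂L/∂y = 2(y - t) = 2(0 - 5) = -10
∂y/∂h = w₂ = -3
∂h/∂z = 0 (ReLU derivative)
∂z/∂w₁ = x = 3

∂L/∂w₁ = -10 × -3 × 0 × 3 = 0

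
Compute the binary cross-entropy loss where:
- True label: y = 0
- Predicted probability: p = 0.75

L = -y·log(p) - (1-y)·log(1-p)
L = 1.386

L = -0·log(0.75) - 1·log(0.25) = -log(0.25) = 1.386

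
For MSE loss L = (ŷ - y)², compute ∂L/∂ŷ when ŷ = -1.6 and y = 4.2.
∂L/∂ŷ = -11.6

∂L/∂ŷ = 2(ŷ - y) = 2(-1.6 - 4.2) = 2(-5.8) = -11.6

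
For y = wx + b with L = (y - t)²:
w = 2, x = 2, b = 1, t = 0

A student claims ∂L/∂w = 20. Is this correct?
Correct

y = (2)(2) + 1 = 5
∂L/∂y = 2(y - t) = 2(5 - 0) = 10
∂y/∂w = x = 2
∂L/∂w = 10 × 2 = 20

Claimed value: 20
Correct: The correct gradient is 20.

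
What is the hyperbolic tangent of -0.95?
-0.7398

tanh(-0.95) = (e^(-0.95) - e^(0.95))/(e^(-0.95) + e^(0.95)) = -0.7398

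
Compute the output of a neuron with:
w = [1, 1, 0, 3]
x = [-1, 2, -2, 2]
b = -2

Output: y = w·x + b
y = 5

y = (1)(-1) + (1)(2) + (0)(-2) + (3)(2) + -2 = 5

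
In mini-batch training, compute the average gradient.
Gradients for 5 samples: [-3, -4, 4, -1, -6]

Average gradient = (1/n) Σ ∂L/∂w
Average gradient = -2

Average = (1/5)(-3 + -4 + 4 + -1 + -6) = -10/5 = -2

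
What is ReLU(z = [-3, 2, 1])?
h = [0, 2, 1]

ReLU applied element-wise: max(0,-3)=0, max(0,2)=2, max(0,1)=1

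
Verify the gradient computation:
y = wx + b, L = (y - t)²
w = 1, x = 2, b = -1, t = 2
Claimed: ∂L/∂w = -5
Incorrect

y = (1)(2) + -1 = 1
∂L/∂y = 2(y - t) = 2(1 - 2) = -2
∂y/∂w = x = 2
∂L/∂w = -2 × 2 = -4

Claimed value: -5
Incorrect: The correct gradient is -4.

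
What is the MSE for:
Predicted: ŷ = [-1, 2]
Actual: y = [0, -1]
MSE = 5

MSE = (1/2)((-1-0)² + (2--1)²) = (1/2)(1 + 9) = 5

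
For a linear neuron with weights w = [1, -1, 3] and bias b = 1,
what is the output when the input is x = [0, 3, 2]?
y = 4

y = (1)(0) + (-1)(3) + (3)(2) + 1 = 4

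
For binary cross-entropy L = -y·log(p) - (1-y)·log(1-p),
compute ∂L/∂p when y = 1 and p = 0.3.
∂L/∂p = -3.333

∂L/∂p = -y/p + (1-y)/(1-p) = -1/0.3 + 0 = -3.333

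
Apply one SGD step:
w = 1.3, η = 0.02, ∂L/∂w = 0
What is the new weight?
w_new = 1.3

w_new = w - η·∂L/∂w = 1.3 - 0.02×(0) = 1.3 - (0) = 1.3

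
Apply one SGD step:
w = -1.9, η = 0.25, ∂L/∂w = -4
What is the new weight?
w_new = -0.9

w_new = w - η·∂L/∂w = -1.9 - 0.25×(-4) = -1.9 - (-1) = -0.9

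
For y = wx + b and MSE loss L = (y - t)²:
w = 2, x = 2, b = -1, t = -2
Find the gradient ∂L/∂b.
∂L/∂b = 10

y = wx + b = (2)(2) + -1 = 3
∂L/∂y = 2(y - t) = 2(3 - -2) = 10
∂y/∂b = 1
∂L/∂b = ∂L/∂y · ∂y/∂b = 10 × 1 = 10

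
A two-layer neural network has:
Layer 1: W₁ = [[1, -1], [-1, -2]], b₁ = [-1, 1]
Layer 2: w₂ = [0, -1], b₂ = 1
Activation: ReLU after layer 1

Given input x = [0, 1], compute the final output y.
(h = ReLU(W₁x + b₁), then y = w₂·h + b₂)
y = 1

Layer 1 pre-activation: z₁ = [-2, -1]
After ReLU: h = [0, 0]
Layer 2 output: y = 0×0 + -1×0 + 1 = 1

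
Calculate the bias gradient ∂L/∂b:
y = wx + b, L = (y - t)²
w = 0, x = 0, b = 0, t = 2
∂L/∂b = -4

y = wx + b = (0)(0) + 0 = 0
∂L/∂y = 2(y - t) = 2(0 - 2) = -4
∂y/∂b = 1
∂L/∂b = ∂L/∂y · ∂y/∂b = -4 × 1 = -4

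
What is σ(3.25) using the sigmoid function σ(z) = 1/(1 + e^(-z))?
0.9627

sigmoid(3.25) = 1/(1 + e^(-3.25)) = 1/(1 + 0.03877) = 0.9627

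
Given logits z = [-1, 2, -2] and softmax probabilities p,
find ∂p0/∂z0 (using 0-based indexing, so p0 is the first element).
∂p0/∂z0 = 0.04444

p = softmax(z) = [0.04661, 0.9362, 0.01715]
p0 = 0.04661

∂p0/∂z0 = p0(1 - p0) = 0.04661 × (1 - 0.04661) = 0.04444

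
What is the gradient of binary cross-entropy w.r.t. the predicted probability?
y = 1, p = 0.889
∂L/∂p = -1.125

∂L/∂p = -y/p + (1-y)/(1-p) = -1/0.889 + 0 = -1.125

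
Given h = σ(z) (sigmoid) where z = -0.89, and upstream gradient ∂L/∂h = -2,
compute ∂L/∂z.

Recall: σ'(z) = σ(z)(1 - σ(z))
∂L/∂z = -0.4127

σ(-0.89) = 0.2911
σ'(-0.89) = σ(-0.89)(1 - σ(-0.89)) = 0.2911 × 0.7089 = 0.2064
∂L/∂z = ∂L/∂h · σ'(z) = -2 × 0.2064 = -0.4127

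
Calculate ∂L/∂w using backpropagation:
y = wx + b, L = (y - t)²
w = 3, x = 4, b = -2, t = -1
∂L/∂w = 88

y = wx + b = (3)(4) + -2 = 10
∂L/∂y = 2(y - t) = 2(10 - -1) = 22
∂y/∂w = x = 4
∂L/∂w = ∂L/∂y · ∂y/∂w = 22 × 4 = 88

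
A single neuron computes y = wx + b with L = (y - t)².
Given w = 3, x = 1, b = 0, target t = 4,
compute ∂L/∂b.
∂L/∂b = -2

y = wx + b = (3)(1) + 0 = 3
∂L/∂y = 2(y - t) = 2(3 - 4) = -2
∂y/∂b = 1
∂L/∂b = ∂L/∂y · ∂y/∂b = -2 × 1 = -2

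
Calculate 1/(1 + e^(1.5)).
0.1824

sigmoid(-1.5) = 1/(1 + e^(1.5)) = 1/(1 + 4.482) = 0.1824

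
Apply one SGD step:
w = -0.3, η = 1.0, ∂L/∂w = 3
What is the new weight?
w_new = -3.3

w_new = w - η·∂L/∂w = -0.3 - 1.0×(3) = -0.3 - (3) = -3.3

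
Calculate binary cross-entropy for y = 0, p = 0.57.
L = 0.844

L = -0·log(0.57) - 1·log(0.43) = -log(0.43) = 0.844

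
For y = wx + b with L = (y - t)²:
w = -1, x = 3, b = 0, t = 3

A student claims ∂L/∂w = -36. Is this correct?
Correct

y = (-1)(3) + 0 = -3
∂L/∂y = 2(y - t) = 2(-3 - 3) = -12
∂y/∂w = x = 3
∂L/∂w = -12 × 3 = -36

Claimed value: -36
Correct: The correct gradient is -36.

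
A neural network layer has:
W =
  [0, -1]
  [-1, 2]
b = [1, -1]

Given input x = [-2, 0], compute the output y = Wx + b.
y = [1, 1]

Wx = [0×-2 + -1×0, -1×-2 + 2×0]
   = [0, 2]
y = Wx + b = [0 + 1, 2 + -1] = [1, 1]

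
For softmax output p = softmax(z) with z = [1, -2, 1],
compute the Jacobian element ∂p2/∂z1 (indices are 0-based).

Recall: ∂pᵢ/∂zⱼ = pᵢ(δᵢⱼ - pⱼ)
∂p2/∂z1 = -0.01185

p = softmax(z) = [0.4879, 0.02429, 0.4879]
p2 = 0.4879, p1 = 0.02429

∂p2/∂z1 = -p2 × p1 = -0.4879 × 0.02429 = -0.01185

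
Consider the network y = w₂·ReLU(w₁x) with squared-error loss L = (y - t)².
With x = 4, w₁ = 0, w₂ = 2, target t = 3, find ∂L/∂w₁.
∂L/∂w₁ = 0

Forward pass:
z = w₁x = 0×4 = 0
h = ReLU(0) = 0
y = w₂h = 2×0 = 0

Backward pass:
∂L/∂y = 2(y - t) = 2(0 - 3) = -6
∂y/∂h = w₂ = 2
∂h/∂z = 0 (ReLU derivative)
∂z/∂w₁ = x = 4

∂L/∂w₁ = -6 × 2 × 0 × 4 = 0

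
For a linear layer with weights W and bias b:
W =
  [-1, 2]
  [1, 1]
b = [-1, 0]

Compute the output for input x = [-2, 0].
y = [1, -2]

Wx = [-1×-2 + 2×0, 1×-2 + 1×0]
   = [2, -2]
y = Wx + b = [2 + -1, -2 + 0] = [1, -2]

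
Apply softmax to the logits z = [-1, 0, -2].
p = [0.2447, 0.6652, 0.09]

exp(z) = [0.3679, 1, 0.1353]
Sum = 1.503
p = [0.2447, 0.6652, 0.09]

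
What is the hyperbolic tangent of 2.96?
0.9946

tanh(2.96) = (e^(2.96) - e^(-2.96))/(e^(2.96) + e^(-2.96)) = 0.9946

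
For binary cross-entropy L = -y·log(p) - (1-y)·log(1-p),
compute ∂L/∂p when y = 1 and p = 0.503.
∂L/∂p = -1.988

∂L/∂p = -y/p + (1-y)/(1-p) = -1/0.503 + 0 = -1.988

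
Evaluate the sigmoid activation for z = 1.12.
0.754

sigmoid(1.12) = 1/(1 + e^(-1.12)) = 1/(1 + 0.3263) = 0.754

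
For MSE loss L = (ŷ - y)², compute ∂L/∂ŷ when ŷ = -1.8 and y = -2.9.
∂L/∂ŷ = 2.2

∂L/∂ŷ = 2(ŷ - y) = 2(-1.8 - -2.9) = 2(1.1) = 2.2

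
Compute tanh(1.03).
0.7739

tanh(1.03) = (e^(1.03) - e^(-1.03))/(e^(1.03) + e^(-1.03)) = 0.7739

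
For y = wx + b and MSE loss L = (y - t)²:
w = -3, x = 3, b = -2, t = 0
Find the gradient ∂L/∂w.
∂L/∂w = -66

y = wx + b = (-3)(3) + -2 = -11
∂L/∂y = 2(y - t) = 2(-11 - 0) = -22
∂y/∂w = x = 3
∂L/∂w = ∂L/∂y · ∂y/∂w = -22 × 3 = -66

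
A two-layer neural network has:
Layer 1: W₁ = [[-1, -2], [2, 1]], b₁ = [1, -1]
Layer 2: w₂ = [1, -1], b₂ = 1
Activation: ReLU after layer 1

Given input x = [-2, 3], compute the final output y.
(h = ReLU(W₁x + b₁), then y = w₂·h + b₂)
y = 1

Layer 1 pre-activation: z₁ = [-3, -2]
After ReLU: h = [0, 0]
Layer 2 output: y = 1×0 + -1×0 + 1 = 1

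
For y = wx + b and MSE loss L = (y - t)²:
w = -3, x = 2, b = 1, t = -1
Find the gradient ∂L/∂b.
∂L/∂b = -8

y = wx + b = (-3)(2) + 1 = -5
∂L/∂y = 2(y - t) = 2(-5 - -1) = -8
∂y/∂b = 1
∂L/∂b = ∂L/∂y · ∂y/∂b = -8 × 1 = -8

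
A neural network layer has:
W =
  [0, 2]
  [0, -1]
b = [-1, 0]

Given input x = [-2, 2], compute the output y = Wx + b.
y = [3, -2]

Wx = [0×-2 + 2×2, 0×-2 + -1×2]
   = [4, -2]
y = Wx + b = [4 + -1, -2 + 0] = [3, -2]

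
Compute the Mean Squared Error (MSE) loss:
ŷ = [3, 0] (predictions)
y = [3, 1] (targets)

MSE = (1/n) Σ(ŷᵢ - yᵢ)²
MSE = 0.5

MSE = (1/2)((3-3)² + (0-1)²) = (1/2)(0 + 1) = 0.5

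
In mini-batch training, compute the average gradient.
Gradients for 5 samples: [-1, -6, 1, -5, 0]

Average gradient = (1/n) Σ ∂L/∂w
Average gradient = -2.2

Average = (1/5)(-1 + -6 + 1 + -5 + 0) = -11/5 = -2.2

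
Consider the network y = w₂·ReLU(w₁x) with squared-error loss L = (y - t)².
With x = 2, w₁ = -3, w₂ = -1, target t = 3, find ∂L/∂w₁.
∂L/∂w₁ = 0

Forward pass:
z = w₁x = -3×2 = -6
h = ReLU(-6) = 0
y = w₂h = -1×0 = 0

Backward pass:
∂L/∂y = 2(y - t) = 2(0 - 3) = -6
∂y/∂h = w₂ = -1
∂h/∂z = 0 (ReLU derivative)
∂z/∂w₁ = x = 2

∂L/∂w₁ = -6 × -1 × 0 × 2 = 0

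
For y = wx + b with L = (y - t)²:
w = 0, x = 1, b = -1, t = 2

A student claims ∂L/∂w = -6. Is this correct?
Correct

y = (0)(1) + -1 = -1
∂L/∂y = 2(y - t) = 2(-1 - 2) = -6
∂y/∂w = x = 1
∂L/∂w = -6 × 1 = -6

Claimed value: -6
Correct: The correct gradient is -6.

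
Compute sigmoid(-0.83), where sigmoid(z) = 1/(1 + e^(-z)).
0.3036

sigmoid(-0.83) = 1/(1 + e^(0.83)) = 1/(1 + 2.293) = 0.3036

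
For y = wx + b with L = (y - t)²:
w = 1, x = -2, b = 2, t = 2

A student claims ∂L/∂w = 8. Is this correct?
Correct

y = (1)(-2) + 2 = 0
∂L/∂y = 2(y - t) = 2(0 - 2) = -4
∂y/∂w = x = -2
∂L/∂w = -4 × -2 = 8

Claimed value: 8
Correct: The correct gradient is 8.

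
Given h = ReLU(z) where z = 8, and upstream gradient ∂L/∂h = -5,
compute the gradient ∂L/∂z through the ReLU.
∂L/∂z = -5

h = ReLU(8) = 8
Since z > 0: ∂h/∂z = 1
∂L/∂z = ∂L/∂h · ∂h/∂z = -5 × 1 = -5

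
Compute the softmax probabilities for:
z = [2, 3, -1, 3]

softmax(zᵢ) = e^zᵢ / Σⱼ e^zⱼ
p = [0.1542, 0.4191, 0.0077, 0.4191]

exp(z) = [7.389, 20.09, 0.3679, 20.09]
Sum = 47.93
p = [0.1542, 0.4191, 0.0077, 0.4191]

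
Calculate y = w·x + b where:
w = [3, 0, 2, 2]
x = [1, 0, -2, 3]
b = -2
y = 3

y = (3)(1) + (0)(0) + (2)(-2) + (2)(3) + -2 = 3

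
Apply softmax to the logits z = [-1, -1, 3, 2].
p = [0.013, 0.013, 0.712, 0.2619]

exp(z) = [0.3679, 0.3679, 20.09, 7.389]
Sum = 28.21
p = [0.013, 0.013, 0.712, 0.2619]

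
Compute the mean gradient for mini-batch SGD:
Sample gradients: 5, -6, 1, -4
Average gradient = -1

Average = (1/4)(5 + -6 + 1 + -4) = -4/4 = -1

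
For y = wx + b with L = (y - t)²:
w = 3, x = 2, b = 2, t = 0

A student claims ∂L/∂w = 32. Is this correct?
Correct

y = (3)(2) + 2 = 8
∂L/∂y = 2(y - t) = 2(8 - 0) = 16
∂y/∂w = x = 2
∂L/∂w = 16 × 2 = 32

Claimed value: 32
Correct: The correct gradient is 32.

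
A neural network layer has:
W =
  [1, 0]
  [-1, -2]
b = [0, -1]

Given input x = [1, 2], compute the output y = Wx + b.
y = [1, -6]

Wx = [1×1 + 0×2, -1×1 + -2×2]
   = [1, -5]
y = Wx + b = [1 + 0, -5 + -1] = [1, -6]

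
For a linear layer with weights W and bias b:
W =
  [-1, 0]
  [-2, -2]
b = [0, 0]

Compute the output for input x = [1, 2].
y = [-1, -6]

Wx = [-1×1 + 0×2, -2×1 + -2×2]
   = [-1, -6]
y = Wx + b = [-1 + 0, -6 + 0] = [-1, -6]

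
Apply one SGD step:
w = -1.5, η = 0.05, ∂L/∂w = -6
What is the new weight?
w_new = -1.2

w_new = w - η·∂L/∂w = -1.5 - 0.05×(-6) = -1.5 - (-0.3) = -1.2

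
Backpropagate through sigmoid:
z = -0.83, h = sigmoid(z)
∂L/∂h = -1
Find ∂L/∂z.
∂L/∂z = -0.2114

σ(-0.83) = 0.3036
σ'(-0.83) = σ(-0.83)(1 - σ(-0.83)) = 0.3036 × 0.6964 = 0.2114
∂L/∂z = ∂L/∂h · σ'(z) = -1 × 0.2114 = -0.2114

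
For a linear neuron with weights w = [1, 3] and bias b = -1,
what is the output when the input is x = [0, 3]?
y = 8

y = (1)(0) + (3)(3) + -1 = 8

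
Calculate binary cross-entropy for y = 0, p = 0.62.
L = 0.9676

L = -0·log(0.62) - 1·log(0.38) = -log(0.38) = 0.9676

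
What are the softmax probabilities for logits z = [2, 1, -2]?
p = [0.7214, 0.2654, 0.0132]

exp(z) = [7.389, 2.718, 0.1353]
Sum = 10.24
p = [0.7214, 0.2654, 0.0132]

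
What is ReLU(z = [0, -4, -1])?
h = [0, 0, 0]

ReLU applied element-wise: max(0,0)=0, max(0,-4)=0, max(0,-1)=0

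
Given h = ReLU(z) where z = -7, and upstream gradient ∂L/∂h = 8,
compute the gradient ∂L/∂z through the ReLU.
∂L/∂z = 0

h = ReLU(-7) = 0
Since z < 0: ∂h/∂z = 0
∂L/∂z = ∂L/∂h · ∂h/∂z = 8 × 0 = 0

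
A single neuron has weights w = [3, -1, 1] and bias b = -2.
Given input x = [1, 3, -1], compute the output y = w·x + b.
y = -3

y = (3)(1) + (-1)(3) + (1)(-1) + -2 = -3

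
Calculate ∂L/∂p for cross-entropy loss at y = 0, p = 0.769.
∂L/∂p = 4.329

∂L/∂p = -y/p + (1-y)/(1-p) = 0 + 1/0.231 = 4.329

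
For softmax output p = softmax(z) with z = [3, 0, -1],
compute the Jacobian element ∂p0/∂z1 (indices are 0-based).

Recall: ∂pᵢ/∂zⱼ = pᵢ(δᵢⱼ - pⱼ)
∂p0/∂z1 = -0.04364

p = softmax(z) = [0.9362, 0.04661, 0.01715]
p0 = 0.9362, p1 = 0.04661

∂p0/∂z1 = -p0 × p1 = -0.9362 × 0.04661 = -0.04364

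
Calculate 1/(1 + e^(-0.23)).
0.5572

sigmoid(0.23) = 1/(1 + e^(-0.23)) = 1/(1 + 0.7945) = 0.5572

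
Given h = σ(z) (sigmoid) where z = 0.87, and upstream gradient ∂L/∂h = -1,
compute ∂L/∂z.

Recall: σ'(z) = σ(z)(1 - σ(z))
∂L/∂z = -0.2081

σ(0.87) = 0.7047
σ'(0.87) = σ(0.87)(1 - σ(0.87)) = 0.7047 × 0.2953 = 0.2081
∂L/∂z = ∂L/∂h · σ'(z) = -1 × 0.2081 = -0.2081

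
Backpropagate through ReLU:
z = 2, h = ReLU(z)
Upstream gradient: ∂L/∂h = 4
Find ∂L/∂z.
∂L/∂z = 4

h = ReLU(2) = 2
Since z > 0: ∂h/∂z = 1
∂L/∂z = ∂L/∂h · ∂h/∂z = 4 × 1 = 4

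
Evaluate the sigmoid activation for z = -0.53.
0.3705

sigmoid(-0.53) = 1/(1 + e^(0.53)) = 1/(1 + 1.699) = 0.3705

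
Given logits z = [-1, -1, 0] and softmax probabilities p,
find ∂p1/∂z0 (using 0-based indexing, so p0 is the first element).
∂p1/∂z0 = -0.04492

p = softmax(z) = [0.2119, 0.2119, 0.5761]
p1 = 0.2119, p0 = 0.2119

∂p1/∂z0 = -p1 × p0 = -0.2119 × 0.2119 = -0.04492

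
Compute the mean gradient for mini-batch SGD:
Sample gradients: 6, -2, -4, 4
Average gradient = 1

Average = (1/4)(6 + -2 + -4 + 4) = 4/4 = 1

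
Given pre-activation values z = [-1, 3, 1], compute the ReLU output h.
h = [0, 3, 1]

ReLU applied element-wise: max(0,-1)=0, max(0,3)=3, max(0,1)=1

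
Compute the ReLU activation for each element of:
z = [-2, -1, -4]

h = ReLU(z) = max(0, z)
h = [0, 0, 0]

ReLU applied element-wise: max(0,-2)=0, max(0,-1)=0, max(0,-4)=0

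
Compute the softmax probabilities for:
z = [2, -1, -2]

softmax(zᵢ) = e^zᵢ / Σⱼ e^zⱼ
p = [0.9362, 0.0466, 0.0171]

exp(z) = [7.389, 0.3679, 0.1353]
Sum = 7.892
p = [0.9362, 0.0466, 0.0171]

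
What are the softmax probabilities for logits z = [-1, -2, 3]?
p = [0.0179, 0.0066, 0.9756]

exp(z) = [0.3679, 0.1353, 20.09]
Sum = 20.59
p = [0.0179, 0.0066, 0.9756]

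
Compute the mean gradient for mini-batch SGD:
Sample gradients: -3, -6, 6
Average gradient = -1

Average = (1/3)(-3 + -6 + 6) = -3/3 = -1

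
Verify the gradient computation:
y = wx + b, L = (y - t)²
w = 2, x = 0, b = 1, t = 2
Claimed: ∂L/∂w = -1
Incorrect

y = (2)(0) + 1 = 1
∂L/∂y = 2(y - t) = 2(1 - 2) = -2
∂y/∂w = x = 0
∂L/∂w = -2 × 0 = 0

Claimed value: -1
Incorrect: The correct gradient is 0.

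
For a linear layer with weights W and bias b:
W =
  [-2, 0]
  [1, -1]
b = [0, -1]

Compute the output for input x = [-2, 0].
y = [4, -3]

Wx = [-2×-2 + 0×0, 1×-2 + -1×0]
   = [4, -2]
y = Wx + b = [4 + 0, -2 + -1] = [4, -3]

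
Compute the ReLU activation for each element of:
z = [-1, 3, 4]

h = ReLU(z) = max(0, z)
h = [0, 3, 4]

ReLU applied element-wise: max(0,-1)=0, max(0,3)=3, max(0,4)=4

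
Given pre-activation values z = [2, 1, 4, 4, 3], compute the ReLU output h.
h = [2, 1, 4, 4, 3]

ReLU applied element-wise: max(0,2)=2, max(0,1)=1, max(0,4)=4, max(0,4)=4, max(0,3)=3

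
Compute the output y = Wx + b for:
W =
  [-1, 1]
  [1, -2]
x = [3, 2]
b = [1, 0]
y = [0, -1]

Wx = [-1×3 + 1×2, 1×3 + -2×2]
   = [-1, -1]
y = Wx + b = [-1 + 1, -1 + 0] = [0, -1]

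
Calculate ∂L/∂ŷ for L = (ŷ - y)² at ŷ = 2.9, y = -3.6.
∂L/∂ŷ = 13.0

∂L/∂ŷ = 2(ŷ - y) = 2(2.9 - -3.6) = 2(6.5) = 13.0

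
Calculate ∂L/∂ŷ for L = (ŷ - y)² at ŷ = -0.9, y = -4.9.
∂L/∂ŷ = 8.0

∂L/∂ŷ = 2(ŷ - y) = 2(-0.9 - -4.9) = 2(4.0) = 8.0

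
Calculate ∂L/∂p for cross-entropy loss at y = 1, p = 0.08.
∂L/∂p = -12.5

∂L/∂p = -y/p + (1-y)/(1-p) = -1/0.08 + 0 = -12.5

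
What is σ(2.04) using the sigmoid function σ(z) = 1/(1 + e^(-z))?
0.8849

sigmoid(2.04) = 1/(1 + e^(-2.04)) = 1/(1 + 0.13) = 0.8849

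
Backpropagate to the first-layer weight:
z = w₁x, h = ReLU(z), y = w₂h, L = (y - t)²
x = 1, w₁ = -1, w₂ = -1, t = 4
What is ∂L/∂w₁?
∂L/∂w₁ = 0

Forward pass:
z = w₁x = -1×1 = -1
h = ReLU(-1) = 0
y = w₂h = -1×0 = 0

Backward pass:
∂L/∂y = 2(y - t) = 2(0 - 4) = -8
∂y/∂h = w₂ = -1
∂h/∂z = 0 (ReLU derivative)
∂z/∂w₁ = x = 1

∂L/∂w₁ = -8 × -1 × 0 × 1 = 0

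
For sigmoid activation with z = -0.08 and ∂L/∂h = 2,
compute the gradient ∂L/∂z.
∂L/∂z = 0.4992

σ(-0.08) = 0.48
σ'(-0.08) = σ(-0.08)(1 - σ(-0.08)) = 0.48 × 0.52 = 0.2496
∂L/∂z = ∂L/∂h · σ'(z) = 2 × 0.2496 = 0.4992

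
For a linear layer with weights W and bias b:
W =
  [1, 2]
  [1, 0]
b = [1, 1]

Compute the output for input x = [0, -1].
y = [-1, 1]

Wx = [1×0 + 2×-1, 1×0 + 0×-1]
   = [-2, 0]
y = Wx + b = [-2 + 1, 0 + 1] = [-1, 1]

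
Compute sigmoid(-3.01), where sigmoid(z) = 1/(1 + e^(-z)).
0.04698

sigmoid(-3.01) = 1/(1 + e^(3.01)) = 1/(1 + 20.29) = 0.04698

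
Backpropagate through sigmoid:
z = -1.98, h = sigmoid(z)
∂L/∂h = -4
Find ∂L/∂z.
∂L/∂z = -0.4264

σ(-1.98) = 0.1213
σ'(-1.98) = σ(-1.98)(1 - σ(-1.98)) = 0.1213 × 0.8787 = 0.1066
∂L/∂z = ∂L/∂h · σ'(z) = -4 × 0.1066 = -0.4264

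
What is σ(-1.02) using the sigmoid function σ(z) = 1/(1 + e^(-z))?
0.265

sigmoid(-1.02) = 1/(1 + e^(1.02)) = 1/(1 + 2.773) = 0.265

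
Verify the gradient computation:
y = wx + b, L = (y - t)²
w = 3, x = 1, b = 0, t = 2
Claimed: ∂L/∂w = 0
Incorrect

y = (3)(1) + 0 = 3
∂L/∂y = 2(y - t) = 2(3 - 2) = 2
∂y/∂w = x = 1
∂L/∂w = 2 × 1 = 2

Claimed value: 0
Incorrect: The correct gradient is 2.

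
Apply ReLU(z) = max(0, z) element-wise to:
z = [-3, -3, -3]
h = [0, 0, 0]

ReLU applied element-wise: max(0,-3)=0, max(0,-3)=0, max(0,-3)=0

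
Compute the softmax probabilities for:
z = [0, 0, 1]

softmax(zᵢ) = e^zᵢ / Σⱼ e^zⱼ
p = [0.2119, 0.2119, 0.5761]

exp(z) = [1, 1, 2.718]
Sum = 4.718
p = [0.2119, 0.2119, 0.5761]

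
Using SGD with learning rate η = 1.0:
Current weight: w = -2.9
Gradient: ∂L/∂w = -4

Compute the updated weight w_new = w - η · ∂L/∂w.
w_new = 1.1

w_new = w - η·∂L/∂w = -2.9 - 1.0×(-4) = -2.9 - (-4) = 1.1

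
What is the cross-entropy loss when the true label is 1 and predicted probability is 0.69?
L = 0.3711

L = -1·log(0.69) - 0·log(0.31) = -log(0.69) = 0.3711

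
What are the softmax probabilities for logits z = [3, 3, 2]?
p = [0.4223, 0.4223, 0.1554]

exp(z) = [20.09, 20.09, 7.389]
Sum = 47.56
p = [0.4223, 0.4223, 0.1554]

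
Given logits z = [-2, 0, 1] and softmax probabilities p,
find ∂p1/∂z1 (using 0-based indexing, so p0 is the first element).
∂p1/∂z1 = 0.1922

p = softmax(z) = [0.03512, 0.2595, 0.7054]
p1 = 0.2595

∂p1/∂z1 = p1(1 - p1) = 0.2595 × (1 - 0.2595) = 0.1922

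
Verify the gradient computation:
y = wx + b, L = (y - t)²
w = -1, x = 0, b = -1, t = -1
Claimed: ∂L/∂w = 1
Incorrect

y = (-1)(0) + -1 = -1
∂L/∂y = 2(y - t) = 2(-1 - -1) = 0
∂y/∂w = x = 0
∂L/∂w = 0 × 0 = 0

Claimed value: 1
Incorrect: The correct gradient is 0.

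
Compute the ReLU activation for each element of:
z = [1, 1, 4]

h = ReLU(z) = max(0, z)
h = [1, 1, 4]

ReLU applied element-wise: max(0,1)=1, max(0,1)=1, max(0,4)=4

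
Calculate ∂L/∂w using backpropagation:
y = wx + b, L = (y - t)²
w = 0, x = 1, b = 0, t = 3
∂L/∂w = -6

y = wx + b = (0)(1) + 0 = 0
∂L/∂y = 2(y - t) = 2(0 - 3) = -6
∂y/∂w = x = 1
∂L/∂w = ∂L/∂y · ∂y/∂w = -6 × 1 = -6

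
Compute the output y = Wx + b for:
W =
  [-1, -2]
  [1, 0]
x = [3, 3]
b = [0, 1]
y = [-9, 4]

Wx = [-1×3 + -2×3, 1×3 + 0×3]
   = [-9, 3]
y = Wx + b = [-9 + 0, 3 + 1] = [-9, 4]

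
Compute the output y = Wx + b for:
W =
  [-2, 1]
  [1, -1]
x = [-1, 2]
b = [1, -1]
y = [5, -4]

Wx = [-2×-1 + 1×2, 1×-1 + -1×2]
   = [4, -3]
y = Wx + b = [4 + 1, -3 + -1] = [5, -4]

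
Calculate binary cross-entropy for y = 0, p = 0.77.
L = 1.47

L = -0·log(0.77) - 1·log(0.23) = -log(0.23) = 1.47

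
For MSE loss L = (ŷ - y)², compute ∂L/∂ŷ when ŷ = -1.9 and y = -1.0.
∂L/∂ŷ = -1.8

∂L/∂ŷ = 2(ŷ - y) = 2(-1.9 - -1.0) = 2(-0.9) = -1.8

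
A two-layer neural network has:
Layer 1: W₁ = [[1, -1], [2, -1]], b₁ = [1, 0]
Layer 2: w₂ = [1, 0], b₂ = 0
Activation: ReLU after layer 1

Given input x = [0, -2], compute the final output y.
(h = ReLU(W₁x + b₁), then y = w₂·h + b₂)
y = 3

Layer 1 pre-activation: z₁ = [3, 2]
After ReLU: h = [3, 2]
Layer 2 output: y = 1×3 + 0×2 + 0 = 3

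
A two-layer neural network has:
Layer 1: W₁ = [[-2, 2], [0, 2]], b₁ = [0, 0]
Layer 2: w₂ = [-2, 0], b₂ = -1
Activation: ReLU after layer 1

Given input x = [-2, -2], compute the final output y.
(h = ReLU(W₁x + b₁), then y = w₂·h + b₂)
y = -1

Layer 1 pre-activation: z₁ = [0, -4]
After ReLU: h = [0, 0]
Layer 2 output: y = -2×0 + 0×0 + -1 = -1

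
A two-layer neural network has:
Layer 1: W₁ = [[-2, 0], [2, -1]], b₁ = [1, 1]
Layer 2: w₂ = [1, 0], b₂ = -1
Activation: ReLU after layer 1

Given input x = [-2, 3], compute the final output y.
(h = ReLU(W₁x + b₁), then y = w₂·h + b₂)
y = 4

Layer 1 pre-activation: z₁ = [5, -6]
After ReLU: h = [5, 0]
Layer 2 output: y = 1×5 + 0×0 + -1 = 4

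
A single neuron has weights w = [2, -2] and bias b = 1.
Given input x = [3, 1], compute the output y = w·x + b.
y = 5

y = (2)(3) + (-2)(1) + 1 = 5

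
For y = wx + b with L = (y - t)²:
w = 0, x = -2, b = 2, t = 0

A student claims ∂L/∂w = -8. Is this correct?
Correct

y = (0)(-2) + 2 = 2
∂L/∂y = 2(y - t) = 2(2 - 0) = 4
∂y/∂w = x = -2
∂L/∂w = 4 × -2 = -8

Claimed value: -8
Correct: The correct gradient is -8.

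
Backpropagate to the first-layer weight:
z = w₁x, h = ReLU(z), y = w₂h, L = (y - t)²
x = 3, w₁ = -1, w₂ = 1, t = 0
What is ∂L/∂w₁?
∂L/∂w₁ = 0

Forward pass:
z = w₁x = -1×3 = -3
h = ReLU(-3) = 0
y = w₂h = 1×0 = 0

Backward pass:
∂L/∂y = 2(y - t) = 2(0 - 0) = 0
∂y/∂h = w₂ = 1
∂h/∂z = 0 (ReLU derivative)
∂z/∂w₁ = x = 3

∂L/∂w₁ = 0 × 1 × 0 × 3 = 0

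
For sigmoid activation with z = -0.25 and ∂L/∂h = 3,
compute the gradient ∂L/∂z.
∂L/∂z = 0.7384

σ(-0.25) = 0.4378
σ'(-0.25) = σ(-0.25)(1 - σ(-0.25)) = 0.4378 × 0.5622 = 0.2461
∂L/∂z = ∂L/∂h · σ'(z) = 3 × 0.2461 = 0.7384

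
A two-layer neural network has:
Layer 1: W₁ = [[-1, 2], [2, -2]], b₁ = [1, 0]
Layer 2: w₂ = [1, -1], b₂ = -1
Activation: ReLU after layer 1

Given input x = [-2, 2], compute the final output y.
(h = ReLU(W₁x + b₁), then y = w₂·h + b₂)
y = 6

Layer 1 pre-activation: z₁ = [7, -8]
After ReLU: h = [7, 0]
Layer 2 output: y = 1×7 + -1×0 + -1 = 6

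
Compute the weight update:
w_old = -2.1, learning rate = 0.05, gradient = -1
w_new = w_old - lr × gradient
w_new = -2.05

w_new = w - η·∂L/∂w = -2.1 - 0.05×(-1) = -2.1 - (-0.05) = -2.05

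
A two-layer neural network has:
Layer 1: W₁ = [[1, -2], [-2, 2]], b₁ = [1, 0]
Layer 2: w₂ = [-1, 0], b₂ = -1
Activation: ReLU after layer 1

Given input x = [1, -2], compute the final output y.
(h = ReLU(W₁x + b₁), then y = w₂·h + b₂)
y = -7

Layer 1 pre-activation: z₁ = [6, -6]
After ReLU: h = [6, 0]
Layer 2 output: y = -1×6 + 0×0 + -1 = -7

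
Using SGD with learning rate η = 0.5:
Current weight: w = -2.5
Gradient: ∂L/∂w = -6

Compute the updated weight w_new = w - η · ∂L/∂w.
w_new = 0.5

w_new = w - η·∂L/∂w = -2.5 - 0.5×(-6) = -2.5 - (-3) = 0.5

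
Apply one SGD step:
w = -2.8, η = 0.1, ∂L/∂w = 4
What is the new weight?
w_new = -3.2

w_new = w - η·∂L/∂w = -2.8 - 0.1×(4) = -2.8 - (0.4) = -3.2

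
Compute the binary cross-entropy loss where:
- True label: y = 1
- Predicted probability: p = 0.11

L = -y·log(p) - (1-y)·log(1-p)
L = 2.207

L = -1·log(0.11) - 0·log(0.89) = -log(0.11) = 2.207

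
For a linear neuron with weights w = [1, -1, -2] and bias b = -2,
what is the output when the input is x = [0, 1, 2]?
y = -7

y = (1)(0) + (-1)(1) + (-2)(2) + -2 = -7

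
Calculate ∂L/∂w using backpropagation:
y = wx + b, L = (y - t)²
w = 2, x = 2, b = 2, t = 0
∂L/∂w = 24

y = wx + b = (2)(2) + 2 = 6
∂L/∂y = 2(y - t) = 2(6 - 0) = 12
∂y/∂w = x = 2
∂L/∂w = ∂L/∂y · ∂y/∂w = 12 × 2 = 24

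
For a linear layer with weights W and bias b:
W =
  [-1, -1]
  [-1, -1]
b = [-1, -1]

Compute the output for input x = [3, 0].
y = [-4, -4]

Wx = [-1×3 + -1×0, -1×3 + -1×0]
   = [-3, -3]
y = Wx + b = [-3 + -1, -3 + -1] = [-4, -4]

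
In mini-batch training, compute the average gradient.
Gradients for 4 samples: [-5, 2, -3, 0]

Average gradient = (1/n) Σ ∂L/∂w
Average gradient = -1.5

Average = (1/4)(-5 + 2 + -3 + 0) = -6/4 = -1.5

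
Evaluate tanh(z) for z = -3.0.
-0.9951

tanh(-3.0) = (e^(-3.0) - e^(3.0))/(e^(-3.0) + e^(3.0)) = -0.9951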